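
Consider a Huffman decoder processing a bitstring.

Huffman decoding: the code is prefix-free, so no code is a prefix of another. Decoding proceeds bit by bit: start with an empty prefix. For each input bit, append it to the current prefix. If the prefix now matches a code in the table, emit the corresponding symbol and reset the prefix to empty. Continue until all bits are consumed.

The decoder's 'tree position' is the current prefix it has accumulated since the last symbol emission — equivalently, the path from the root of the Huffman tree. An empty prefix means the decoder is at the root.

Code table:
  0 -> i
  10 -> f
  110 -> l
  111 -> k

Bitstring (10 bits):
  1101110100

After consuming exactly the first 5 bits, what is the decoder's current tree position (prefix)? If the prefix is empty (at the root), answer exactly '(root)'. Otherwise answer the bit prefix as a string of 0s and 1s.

Bit 0: prefix='1' (no match yet)
Bit 1: prefix='11' (no match yet)
Bit 2: prefix='110' -> emit 'l', reset
Bit 3: prefix='1' (no match yet)
Bit 4: prefix='11' (no match yet)

Answer: 11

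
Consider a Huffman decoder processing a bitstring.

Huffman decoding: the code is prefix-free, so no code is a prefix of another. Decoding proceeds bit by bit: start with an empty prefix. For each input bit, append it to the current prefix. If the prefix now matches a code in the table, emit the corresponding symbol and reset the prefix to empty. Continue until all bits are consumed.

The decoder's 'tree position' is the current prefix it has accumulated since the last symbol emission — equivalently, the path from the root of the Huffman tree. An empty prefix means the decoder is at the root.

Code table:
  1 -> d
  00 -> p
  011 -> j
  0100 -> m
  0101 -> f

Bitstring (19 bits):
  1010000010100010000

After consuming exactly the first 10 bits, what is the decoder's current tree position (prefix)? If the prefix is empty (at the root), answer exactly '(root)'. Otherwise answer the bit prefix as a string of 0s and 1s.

Bit 0: prefix='1' -> emit 'd', reset
Bit 1: prefix='0' (no match yet)
Bit 2: prefix='01' (no match yet)
Bit 3: prefix='010' (no match yet)
Bit 4: prefix='0100' -> emit 'm', reset
Bit 5: prefix='0' (no match yet)
Bit 6: prefix='00' -> emit 'p', reset
Bit 7: prefix='0' (no match yet)
Bit 8: prefix='01' (no match yet)
Bit 9: prefix='010' (no match yet)

Answer: 010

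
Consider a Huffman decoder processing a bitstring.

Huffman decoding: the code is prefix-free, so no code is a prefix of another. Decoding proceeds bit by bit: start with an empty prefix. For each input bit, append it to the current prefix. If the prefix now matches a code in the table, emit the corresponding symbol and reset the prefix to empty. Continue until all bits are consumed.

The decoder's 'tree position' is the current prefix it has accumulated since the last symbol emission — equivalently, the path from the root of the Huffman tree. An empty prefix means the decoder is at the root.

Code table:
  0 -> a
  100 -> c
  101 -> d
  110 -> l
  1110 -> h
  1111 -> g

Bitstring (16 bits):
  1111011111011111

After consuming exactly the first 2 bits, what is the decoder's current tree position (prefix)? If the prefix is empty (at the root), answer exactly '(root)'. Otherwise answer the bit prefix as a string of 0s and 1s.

Bit 0: prefix='1' (no match yet)
Bit 1: prefix='11' (no match yet)

Answer: 11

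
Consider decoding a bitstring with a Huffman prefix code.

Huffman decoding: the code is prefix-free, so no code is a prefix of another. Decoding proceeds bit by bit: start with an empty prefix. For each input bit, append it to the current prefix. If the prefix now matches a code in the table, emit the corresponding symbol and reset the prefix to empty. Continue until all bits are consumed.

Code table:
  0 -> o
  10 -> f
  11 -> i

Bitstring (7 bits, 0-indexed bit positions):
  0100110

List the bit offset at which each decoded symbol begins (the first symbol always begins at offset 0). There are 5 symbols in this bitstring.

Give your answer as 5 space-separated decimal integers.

Answer: 0 1 3 4 6

Derivation:
Bit 0: prefix='0' -> emit 'o', reset
Bit 1: prefix='1' (no match yet)
Bit 2: prefix='10' -> emit 'f', reset
Bit 3: prefix='0' -> emit 'o', reset
Bit 4: prefix='1' (no match yet)
Bit 5: prefix='11' -> emit 'i', reset
Bit 6: prefix='0' -> emit 'o', reset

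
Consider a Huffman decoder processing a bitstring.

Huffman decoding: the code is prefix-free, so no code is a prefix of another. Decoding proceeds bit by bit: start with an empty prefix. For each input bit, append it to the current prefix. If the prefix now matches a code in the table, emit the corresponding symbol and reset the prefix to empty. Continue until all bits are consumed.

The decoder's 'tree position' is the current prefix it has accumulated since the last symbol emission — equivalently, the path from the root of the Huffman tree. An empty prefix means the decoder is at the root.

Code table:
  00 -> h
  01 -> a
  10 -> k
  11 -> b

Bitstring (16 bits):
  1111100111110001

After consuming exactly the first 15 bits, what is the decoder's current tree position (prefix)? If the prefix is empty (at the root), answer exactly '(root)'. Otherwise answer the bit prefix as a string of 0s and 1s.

Bit 0: prefix='1' (no match yet)
Bit 1: prefix='11' -> emit 'b', reset
Bit 2: prefix='1' (no match yet)
Bit 3: prefix='11' -> emit 'b', reset
Bit 4: prefix='1' (no match yet)
Bit 5: prefix='10' -> emit 'k', reset
Bit 6: prefix='0' (no match yet)
Bit 7: prefix='01' -> emit 'a', reset
Bit 8: prefix='1' (no match yet)
Bit 9: prefix='11' -> emit 'b', reset
Bit 10: prefix='1' (no match yet)
Bit 11: prefix='11' -> emit 'b', reset
Bit 12: prefix='0' (no match yet)
Bit 13: prefix='00' -> emit 'h', reset
Bit 14: prefix='0' (no match yet)

Answer: 0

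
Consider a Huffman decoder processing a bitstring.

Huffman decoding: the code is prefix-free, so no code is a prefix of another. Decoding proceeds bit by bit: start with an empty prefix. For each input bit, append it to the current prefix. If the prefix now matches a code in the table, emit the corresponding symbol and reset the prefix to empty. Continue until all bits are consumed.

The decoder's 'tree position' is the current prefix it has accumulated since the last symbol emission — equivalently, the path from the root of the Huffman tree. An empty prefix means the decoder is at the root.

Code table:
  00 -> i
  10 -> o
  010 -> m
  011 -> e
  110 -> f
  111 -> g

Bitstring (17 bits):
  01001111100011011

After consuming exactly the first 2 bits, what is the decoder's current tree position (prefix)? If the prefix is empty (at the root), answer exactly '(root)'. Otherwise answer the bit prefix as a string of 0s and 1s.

Answer: 01

Derivation:
Bit 0: prefix='0' (no match yet)
Bit 1: prefix='01' (no match yet)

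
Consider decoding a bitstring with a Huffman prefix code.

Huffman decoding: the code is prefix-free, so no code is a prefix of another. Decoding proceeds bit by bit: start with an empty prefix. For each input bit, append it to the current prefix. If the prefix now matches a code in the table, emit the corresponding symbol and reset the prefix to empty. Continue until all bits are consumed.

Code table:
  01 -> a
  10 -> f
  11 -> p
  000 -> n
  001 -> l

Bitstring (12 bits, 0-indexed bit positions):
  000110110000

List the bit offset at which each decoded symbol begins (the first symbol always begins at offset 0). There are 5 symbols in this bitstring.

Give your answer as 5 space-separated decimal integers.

Answer: 0 3 5 7 9

Derivation:
Bit 0: prefix='0' (no match yet)
Bit 1: prefix='00' (no match yet)
Bit 2: prefix='000' -> emit 'n', reset
Bit 3: prefix='1' (no match yet)
Bit 4: prefix='11' -> emit 'p', reset
Bit 5: prefix='0' (no match yet)
Bit 6: prefix='01' -> emit 'a', reset
Bit 7: prefix='1' (no match yet)
Bit 8: prefix='10' -> emit 'f', reset
Bit 9: prefix='0' (no match yet)
Bit 10: prefix='00' (no match yet)
Bit 11: prefix='000' -> emit 'n', reset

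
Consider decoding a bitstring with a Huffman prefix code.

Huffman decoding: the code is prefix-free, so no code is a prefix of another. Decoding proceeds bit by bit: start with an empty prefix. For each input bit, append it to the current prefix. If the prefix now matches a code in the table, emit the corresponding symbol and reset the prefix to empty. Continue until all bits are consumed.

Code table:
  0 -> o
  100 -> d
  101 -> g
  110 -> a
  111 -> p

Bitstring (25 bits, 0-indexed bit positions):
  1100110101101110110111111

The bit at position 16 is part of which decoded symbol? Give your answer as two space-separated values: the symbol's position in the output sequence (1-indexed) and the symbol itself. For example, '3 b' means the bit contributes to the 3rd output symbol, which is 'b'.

Bit 0: prefix='1' (no match yet)
Bit 1: prefix='11' (no match yet)
Bit 2: prefix='110' -> emit 'a', reset
Bit 3: prefix='0' -> emit 'o', reset
Bit 4: prefix='1' (no match yet)
Bit 5: prefix='11' (no match yet)
Bit 6: prefix='110' -> emit 'a', reset
Bit 7: prefix='1' (no match yet)
Bit 8: prefix='10' (no match yet)
Bit 9: prefix='101' -> emit 'g', reset
Bit 10: prefix='1' (no match yet)
Bit 11: prefix='10' (no match yet)
Bit 12: prefix='101' -> emit 'g', reset
Bit 13: prefix='1' (no match yet)
Bit 14: prefix='11' (no match yet)
Bit 15: prefix='110' -> emit 'a', reset
Bit 16: prefix='1' (no match yet)
Bit 17: prefix='11' (no match yet)
Bit 18: prefix='110' -> emit 'a', reset
Bit 19: prefix='1' (no match yet)
Bit 20: prefix='11' (no match yet)

Answer: 7 a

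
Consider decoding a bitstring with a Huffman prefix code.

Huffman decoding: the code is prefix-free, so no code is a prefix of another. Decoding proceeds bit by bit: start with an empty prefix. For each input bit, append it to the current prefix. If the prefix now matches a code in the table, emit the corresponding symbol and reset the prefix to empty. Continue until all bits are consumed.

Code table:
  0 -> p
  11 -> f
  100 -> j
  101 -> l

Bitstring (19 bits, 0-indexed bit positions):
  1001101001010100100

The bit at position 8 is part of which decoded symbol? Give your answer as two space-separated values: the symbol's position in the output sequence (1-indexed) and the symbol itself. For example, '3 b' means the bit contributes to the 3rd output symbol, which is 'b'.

Bit 0: prefix='1' (no match yet)
Bit 1: prefix='10' (no match yet)
Bit 2: prefix='100' -> emit 'j', reset
Bit 3: prefix='1' (no match yet)
Bit 4: prefix='11' -> emit 'f', reset
Bit 5: prefix='0' -> emit 'p', reset
Bit 6: prefix='1' (no match yet)
Bit 7: prefix='10' (no match yet)
Bit 8: prefix='100' -> emit 'j', reset
Bit 9: prefix='1' (no match yet)
Bit 10: prefix='10' (no match yet)
Bit 11: prefix='101' -> emit 'l', reset
Bit 12: prefix='0' -> emit 'p', reset

Answer: 4 j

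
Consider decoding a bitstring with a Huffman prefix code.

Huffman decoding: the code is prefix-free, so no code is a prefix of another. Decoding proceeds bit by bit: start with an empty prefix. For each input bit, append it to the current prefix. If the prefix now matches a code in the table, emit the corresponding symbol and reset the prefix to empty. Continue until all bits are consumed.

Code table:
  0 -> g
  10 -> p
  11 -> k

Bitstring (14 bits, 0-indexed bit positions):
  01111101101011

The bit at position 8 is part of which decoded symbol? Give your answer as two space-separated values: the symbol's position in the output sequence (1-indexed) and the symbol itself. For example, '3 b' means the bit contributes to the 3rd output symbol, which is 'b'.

Bit 0: prefix='0' -> emit 'g', reset
Bit 1: prefix='1' (no match yet)
Bit 2: prefix='11' -> emit 'k', reset
Bit 3: prefix='1' (no match yet)
Bit 4: prefix='11' -> emit 'k', reset
Bit 5: prefix='1' (no match yet)
Bit 6: prefix='10' -> emit 'p', reset
Bit 7: prefix='1' (no match yet)
Bit 8: prefix='11' -> emit 'k', reset
Bit 9: prefix='0' -> emit 'g', reset
Bit 10: prefix='1' (no match yet)
Bit 11: prefix='10' -> emit 'p', reset
Bit 12: prefix='1' (no match yet)

Answer: 5 k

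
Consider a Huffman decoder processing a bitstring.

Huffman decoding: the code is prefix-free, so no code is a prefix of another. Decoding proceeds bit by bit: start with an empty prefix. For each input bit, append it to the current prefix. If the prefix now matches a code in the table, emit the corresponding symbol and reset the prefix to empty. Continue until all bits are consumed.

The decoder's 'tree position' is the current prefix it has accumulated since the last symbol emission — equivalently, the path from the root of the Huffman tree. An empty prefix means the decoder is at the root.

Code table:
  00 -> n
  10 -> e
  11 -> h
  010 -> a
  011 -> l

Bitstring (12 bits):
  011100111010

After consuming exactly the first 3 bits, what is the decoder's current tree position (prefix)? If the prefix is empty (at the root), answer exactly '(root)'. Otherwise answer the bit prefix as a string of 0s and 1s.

Bit 0: prefix='0' (no match yet)
Bit 1: prefix='01' (no match yet)
Bit 2: prefix='011' -> emit 'l', reset

Answer: (root)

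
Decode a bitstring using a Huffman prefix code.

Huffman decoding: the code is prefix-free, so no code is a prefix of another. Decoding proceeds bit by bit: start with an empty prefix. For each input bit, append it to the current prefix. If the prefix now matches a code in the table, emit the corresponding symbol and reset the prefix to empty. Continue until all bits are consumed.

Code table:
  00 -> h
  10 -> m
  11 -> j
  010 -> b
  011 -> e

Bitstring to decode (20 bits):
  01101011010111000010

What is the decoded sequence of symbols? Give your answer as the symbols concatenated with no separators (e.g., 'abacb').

Answer: ebjbjmhb

Derivation:
Bit 0: prefix='0' (no match yet)
Bit 1: prefix='01' (no match yet)
Bit 2: prefix='011' -> emit 'e', reset
Bit 3: prefix='0' (no match yet)
Bit 4: prefix='01' (no match yet)
Bit 5: prefix='010' -> emit 'b', reset
Bit 6: prefix='1' (no match yet)
Bit 7: prefix='11' -> emit 'j', reset
Bit 8: prefix='0' (no match yet)
Bit 9: prefix='01' (no match yet)
Bit 10: prefix='010' -> emit 'b', reset
Bit 11: prefix='1' (no match yet)
Bit 12: prefix='11' -> emit 'j', reset
Bit 13: prefix='1' (no match yet)
Bit 14: prefix='10' -> emit 'm', reset
Bit 15: prefix='0' (no match yet)
Bit 16: prefix='00' -> emit 'h', reset
Bit 17: prefix='0' (no match yet)
Bit 18: prefix='01' (no match yet)
Bit 19: prefix='010' -> emit 'b', reset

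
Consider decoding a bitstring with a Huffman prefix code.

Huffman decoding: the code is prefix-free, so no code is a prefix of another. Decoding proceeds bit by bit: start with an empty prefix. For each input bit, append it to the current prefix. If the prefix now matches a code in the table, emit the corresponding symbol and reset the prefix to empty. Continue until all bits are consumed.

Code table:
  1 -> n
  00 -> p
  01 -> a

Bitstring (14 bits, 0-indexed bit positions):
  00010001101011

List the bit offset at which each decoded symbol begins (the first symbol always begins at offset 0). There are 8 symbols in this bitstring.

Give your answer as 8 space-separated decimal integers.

Bit 0: prefix='0' (no match yet)
Bit 1: prefix='00' -> emit 'p', reset
Bit 2: prefix='0' (no match yet)
Bit 3: prefix='01' -> emit 'a', reset
Bit 4: prefix='0' (no match yet)
Bit 5: prefix='00' -> emit 'p', reset
Bit 6: prefix='0' (no match yet)
Bit 7: prefix='01' -> emit 'a', reset
Bit 8: prefix='1' -> emit 'n', reset
Bit 9: prefix='0' (no match yet)
Bit 10: prefix='01' -> emit 'a', reset
Bit 11: prefix='0' (no match yet)
Bit 12: prefix='01' -> emit 'a', reset
Bit 13: prefix='1' -> emit 'n', reset

Answer: 0 2 4 6 8 9 11 13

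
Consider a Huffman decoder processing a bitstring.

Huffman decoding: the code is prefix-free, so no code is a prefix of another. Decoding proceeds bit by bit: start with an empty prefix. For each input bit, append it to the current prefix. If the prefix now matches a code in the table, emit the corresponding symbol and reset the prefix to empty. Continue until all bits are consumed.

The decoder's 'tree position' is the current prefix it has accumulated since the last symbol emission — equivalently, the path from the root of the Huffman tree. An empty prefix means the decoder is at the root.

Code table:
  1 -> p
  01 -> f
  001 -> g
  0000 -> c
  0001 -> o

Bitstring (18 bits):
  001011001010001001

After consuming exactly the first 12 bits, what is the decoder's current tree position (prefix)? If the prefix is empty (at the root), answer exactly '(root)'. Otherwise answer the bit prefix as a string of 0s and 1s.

Bit 0: prefix='0' (no match yet)
Bit 1: prefix='00' (no match yet)
Bit 2: prefix='001' -> emit 'g', reset
Bit 3: prefix='0' (no match yet)
Bit 4: prefix='01' -> emit 'f', reset
Bit 5: prefix='1' -> emit 'p', reset
Bit 6: prefix='0' (no match yet)
Bit 7: prefix='00' (no match yet)
Bit 8: prefix='001' -> emit 'g', reset
Bit 9: prefix='0' (no match yet)
Bit 10: prefix='01' -> emit 'f', reset
Bit 11: prefix='0' (no match yet)

Answer: 0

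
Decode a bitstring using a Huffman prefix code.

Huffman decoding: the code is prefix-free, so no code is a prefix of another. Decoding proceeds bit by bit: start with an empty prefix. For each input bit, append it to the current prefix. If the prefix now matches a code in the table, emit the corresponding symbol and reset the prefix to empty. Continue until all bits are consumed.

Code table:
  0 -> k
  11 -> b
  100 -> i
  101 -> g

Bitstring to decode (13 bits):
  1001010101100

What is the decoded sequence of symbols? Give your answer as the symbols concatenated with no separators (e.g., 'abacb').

Bit 0: prefix='1' (no match yet)
Bit 1: prefix='10' (no match yet)
Bit 2: prefix='100' -> emit 'i', reset
Bit 3: prefix='1' (no match yet)
Bit 4: prefix='10' (no match yet)
Bit 5: prefix='101' -> emit 'g', reset
Bit 6: prefix='0' -> emit 'k', reset
Bit 7: prefix='1' (no match yet)
Bit 8: prefix='10' (no match yet)
Bit 9: prefix='101' -> emit 'g', reset
Bit 10: prefix='1' (no match yet)
Bit 11: prefix='10' (no match yet)
Bit 12: prefix='100' -> emit 'i', reset

Answer: igkgi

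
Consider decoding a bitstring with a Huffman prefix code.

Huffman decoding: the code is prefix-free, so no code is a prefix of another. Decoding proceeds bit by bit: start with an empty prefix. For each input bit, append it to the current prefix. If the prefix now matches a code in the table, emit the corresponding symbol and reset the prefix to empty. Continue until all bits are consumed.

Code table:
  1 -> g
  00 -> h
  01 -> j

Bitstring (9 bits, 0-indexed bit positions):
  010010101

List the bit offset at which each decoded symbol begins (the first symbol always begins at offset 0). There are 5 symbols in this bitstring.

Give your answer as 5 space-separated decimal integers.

Answer: 0 2 4 5 7

Derivation:
Bit 0: prefix='0' (no match yet)
Bit 1: prefix='01' -> emit 'j', reset
Bit 2: prefix='0' (no match yet)
Bit 3: prefix='00' -> emit 'h', reset
Bit 4: prefix='1' -> emit 'g', reset
Bit 5: prefix='0' (no match yet)
Bit 6: prefix='01' -> emit 'j', reset
Bit 7: prefix='0' (no match yet)
Bit 8: prefix='01' -> emit 'j', reset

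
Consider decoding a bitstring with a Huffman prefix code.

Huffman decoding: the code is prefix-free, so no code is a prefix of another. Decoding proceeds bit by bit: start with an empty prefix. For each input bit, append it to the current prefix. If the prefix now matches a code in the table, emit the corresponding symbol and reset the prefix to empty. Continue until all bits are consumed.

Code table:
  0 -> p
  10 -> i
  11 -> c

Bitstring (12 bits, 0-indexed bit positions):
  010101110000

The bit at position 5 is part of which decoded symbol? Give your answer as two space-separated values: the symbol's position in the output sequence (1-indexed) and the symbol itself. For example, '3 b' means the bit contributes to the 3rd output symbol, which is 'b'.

Answer: 4 c

Derivation:
Bit 0: prefix='0' -> emit 'p', reset
Bit 1: prefix='1' (no match yet)
Bit 2: prefix='10' -> emit 'i', reset
Bit 3: prefix='1' (no match yet)
Bit 4: prefix='10' -> emit 'i', reset
Bit 5: prefix='1' (no match yet)
Bit 6: prefix='11' -> emit 'c', reset
Bit 7: prefix='1' (no match yet)
Bit 8: prefix='10' -> emit 'i', reset
Bit 9: prefix='0' -> emit 'p', reset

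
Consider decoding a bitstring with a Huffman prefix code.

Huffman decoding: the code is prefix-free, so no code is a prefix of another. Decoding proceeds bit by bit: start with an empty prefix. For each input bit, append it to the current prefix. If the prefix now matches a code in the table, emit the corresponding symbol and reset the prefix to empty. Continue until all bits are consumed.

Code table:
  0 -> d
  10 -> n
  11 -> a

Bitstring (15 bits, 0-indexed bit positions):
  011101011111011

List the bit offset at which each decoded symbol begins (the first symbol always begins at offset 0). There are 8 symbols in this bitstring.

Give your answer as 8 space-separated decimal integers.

Answer: 0 1 3 5 7 9 11 13

Derivation:
Bit 0: prefix='0' -> emit 'd', reset
Bit 1: prefix='1' (no match yet)
Bit 2: prefix='11' -> emit 'a', reset
Bit 3: prefix='1' (no match yet)
Bit 4: prefix='10' -> emit 'n', reset
Bit 5: prefix='1' (no match yet)
Bit 6: prefix='10' -> emit 'n', reset
Bit 7: prefix='1' (no match yet)
Bit 8: prefix='11' -> emit 'a', reset
Bit 9: prefix='1' (no match yet)
Bit 10: prefix='11' -> emit 'a', reset
Bit 11: prefix='1' (no match yet)
Bit 12: prefix='10' -> emit 'n', reset
Bit 13: prefix='1' (no match yet)
Bit 14: prefix='11' -> emit 'a', reset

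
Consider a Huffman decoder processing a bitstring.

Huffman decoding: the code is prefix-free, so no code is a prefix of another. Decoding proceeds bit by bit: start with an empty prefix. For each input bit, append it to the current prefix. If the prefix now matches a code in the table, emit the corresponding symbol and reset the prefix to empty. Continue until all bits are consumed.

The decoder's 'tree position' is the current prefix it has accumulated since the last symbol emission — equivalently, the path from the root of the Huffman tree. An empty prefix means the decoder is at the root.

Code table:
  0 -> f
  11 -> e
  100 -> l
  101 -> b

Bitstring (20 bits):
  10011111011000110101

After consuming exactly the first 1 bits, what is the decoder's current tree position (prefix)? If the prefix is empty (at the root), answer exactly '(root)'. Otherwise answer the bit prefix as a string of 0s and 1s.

Answer: 1

Derivation:
Bit 0: prefix='1' (no match yet)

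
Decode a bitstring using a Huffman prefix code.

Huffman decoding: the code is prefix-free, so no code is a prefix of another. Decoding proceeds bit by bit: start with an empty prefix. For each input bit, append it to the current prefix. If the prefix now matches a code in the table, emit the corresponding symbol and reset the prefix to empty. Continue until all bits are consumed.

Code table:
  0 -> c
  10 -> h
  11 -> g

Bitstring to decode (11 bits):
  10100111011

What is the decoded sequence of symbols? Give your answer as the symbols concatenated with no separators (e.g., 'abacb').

Bit 0: prefix='1' (no match yet)
Bit 1: prefix='10' -> emit 'h', reset
Bit 2: prefix='1' (no match yet)
Bit 3: prefix='10' -> emit 'h', reset
Bit 4: prefix='0' -> emit 'c', reset
Bit 5: prefix='1' (no match yet)
Bit 6: prefix='11' -> emit 'g', reset
Bit 7: prefix='1' (no match yet)
Bit 8: prefix='10' -> emit 'h', reset
Bit 9: prefix='1' (no match yet)
Bit 10: prefix='11' -> emit 'g', reset

Answer: hhcghg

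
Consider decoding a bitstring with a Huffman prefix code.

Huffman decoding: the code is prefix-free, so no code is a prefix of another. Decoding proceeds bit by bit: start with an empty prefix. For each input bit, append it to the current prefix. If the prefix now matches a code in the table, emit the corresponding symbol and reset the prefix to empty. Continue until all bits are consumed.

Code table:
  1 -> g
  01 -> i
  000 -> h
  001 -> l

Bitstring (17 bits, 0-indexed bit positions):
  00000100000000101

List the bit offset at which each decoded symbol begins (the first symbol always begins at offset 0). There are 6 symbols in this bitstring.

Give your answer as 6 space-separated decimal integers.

Answer: 0 3 6 9 12 15

Derivation:
Bit 0: prefix='0' (no match yet)
Bit 1: prefix='00' (no match yet)
Bit 2: prefix='000' -> emit 'h', reset
Bit 3: prefix='0' (no match yet)
Bit 4: prefix='00' (no match yet)
Bit 5: prefix='001' -> emit 'l', reset
Bit 6: prefix='0' (no match yet)
Bit 7: prefix='00' (no match yet)
Bit 8: prefix='000' -> emit 'h', reset
Bit 9: prefix='0' (no match yet)
Bit 10: prefix='00' (no match yet)
Bit 11: prefix='000' -> emit 'h', reset
Bit 12: prefix='0' (no match yet)
Bit 13: prefix='00' (no match yet)
Bit 14: prefix='001' -> emit 'l', reset
Bit 15: prefix='0' (no match yet)
Bit 16: prefix='01' -> emit 'i', reset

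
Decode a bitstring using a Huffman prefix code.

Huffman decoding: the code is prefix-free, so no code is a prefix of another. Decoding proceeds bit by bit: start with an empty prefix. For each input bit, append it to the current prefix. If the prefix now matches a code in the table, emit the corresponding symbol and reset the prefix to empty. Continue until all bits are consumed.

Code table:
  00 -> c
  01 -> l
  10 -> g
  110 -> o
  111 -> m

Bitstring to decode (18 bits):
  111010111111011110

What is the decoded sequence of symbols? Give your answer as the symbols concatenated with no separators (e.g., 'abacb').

Answer: mllmomg

Derivation:
Bit 0: prefix='1' (no match yet)
Bit 1: prefix='11' (no match yet)
Bit 2: prefix='111' -> emit 'm', reset
Bit 3: prefix='0' (no match yet)
Bit 4: prefix='01' -> emit 'l', reset
Bit 5: prefix='0' (no match yet)
Bit 6: prefix='01' -> emit 'l', reset
Bit 7: prefix='1' (no match yet)
Bit 8: prefix='11' (no match yet)
Bit 9: prefix='111' -> emit 'm', reset
Bit 10: prefix='1' (no match yet)
Bit 11: prefix='11' (no match yet)
Bit 12: prefix='110' -> emit 'o', reset
Bit 13: prefix='1' (no match yet)
Bit 14: prefix='11' (no match yet)
Bit 15: prefix='111' -> emit 'm', reset
Bit 16: prefix='1' (no match yet)
Bit 17: prefix='10' -> emit 'g', reset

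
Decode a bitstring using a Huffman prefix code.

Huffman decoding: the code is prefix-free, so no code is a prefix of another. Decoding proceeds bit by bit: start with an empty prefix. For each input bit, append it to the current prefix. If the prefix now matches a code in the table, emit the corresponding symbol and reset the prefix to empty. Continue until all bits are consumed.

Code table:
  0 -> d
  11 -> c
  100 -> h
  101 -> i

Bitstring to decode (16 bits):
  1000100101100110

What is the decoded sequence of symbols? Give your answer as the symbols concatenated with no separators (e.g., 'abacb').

Answer: hdhihcd

Derivation:
Bit 0: prefix='1' (no match yet)
Bit 1: prefix='10' (no match yet)
Bit 2: prefix='100' -> emit 'h', reset
Bit 3: prefix='0' -> emit 'd', reset
Bit 4: prefix='1' (no match yet)
Bit 5: prefix='10' (no match yet)
Bit 6: prefix='100' -> emit 'h', reset
Bit 7: prefix='1' (no match yet)
Bit 8: prefix='10' (no match yet)
Bit 9: prefix='101' -> emit 'i', reset
Bit 10: prefix='1' (no match yet)
Bit 11: prefix='10' (no match yet)
Bit 12: prefix='100' -> emit 'h', reset
Bit 13: prefix='1' (no match yet)
Bit 14: prefix='11' -> emit 'c', reset
Bit 15: prefix='0' -> emit 'd', reset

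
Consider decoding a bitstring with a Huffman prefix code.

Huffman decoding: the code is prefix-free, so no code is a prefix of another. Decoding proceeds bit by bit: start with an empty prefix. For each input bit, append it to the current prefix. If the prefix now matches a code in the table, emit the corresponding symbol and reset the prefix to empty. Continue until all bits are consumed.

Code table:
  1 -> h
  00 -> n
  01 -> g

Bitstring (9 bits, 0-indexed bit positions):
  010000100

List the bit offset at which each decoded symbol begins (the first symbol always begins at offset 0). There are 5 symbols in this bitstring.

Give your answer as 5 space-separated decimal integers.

Answer: 0 2 4 6 7

Derivation:
Bit 0: prefix='0' (no match yet)
Bit 1: prefix='01' -> emit 'g', reset
Bit 2: prefix='0' (no match yet)
Bit 3: prefix='00' -> emit 'n', reset
Bit 4: prefix='0' (no match yet)
Bit 5: prefix='00' -> emit 'n', reset
Bit 6: prefix='1' -> emit 'h', reset
Bit 7: prefix='0' (no match yet)
Bit 8: prefix='00' -> emit 'n', reset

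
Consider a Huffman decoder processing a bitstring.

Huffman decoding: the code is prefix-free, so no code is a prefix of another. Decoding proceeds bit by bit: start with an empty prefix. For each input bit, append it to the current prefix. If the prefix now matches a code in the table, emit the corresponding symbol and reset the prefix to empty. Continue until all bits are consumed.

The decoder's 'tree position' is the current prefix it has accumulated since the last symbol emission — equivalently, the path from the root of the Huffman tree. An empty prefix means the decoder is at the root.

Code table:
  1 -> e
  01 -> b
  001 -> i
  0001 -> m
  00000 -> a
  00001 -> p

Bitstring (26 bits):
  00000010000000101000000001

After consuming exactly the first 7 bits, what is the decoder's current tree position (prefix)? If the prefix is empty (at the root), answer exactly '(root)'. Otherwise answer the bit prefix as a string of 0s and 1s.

Answer: (root)

Derivation:
Bit 0: prefix='0' (no match yet)
Bit 1: prefix='00' (no match yet)
Bit 2: prefix='000' (no match yet)
Bit 3: prefix='0000' (no match yet)
Bit 4: prefix='00000' -> emit 'a', reset
Bit 5: prefix='0' (no match yet)
Bit 6: prefix='01' -> emit 'b', reset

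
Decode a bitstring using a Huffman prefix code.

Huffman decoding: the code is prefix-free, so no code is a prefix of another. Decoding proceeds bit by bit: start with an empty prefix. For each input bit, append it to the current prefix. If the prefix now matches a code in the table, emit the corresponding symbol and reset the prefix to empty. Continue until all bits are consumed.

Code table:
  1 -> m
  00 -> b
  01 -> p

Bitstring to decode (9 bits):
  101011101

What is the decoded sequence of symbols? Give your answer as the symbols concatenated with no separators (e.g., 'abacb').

Answer: mppmmp

Derivation:
Bit 0: prefix='1' -> emit 'm', reset
Bit 1: prefix='0' (no match yet)
Bit 2: prefix='01' -> emit 'p', reset
Bit 3: prefix='0' (no match yet)
Bit 4: prefix='01' -> emit 'p', reset
Bit 5: prefix='1' -> emit 'm', reset
Bit 6: prefix='1' -> emit 'm', reset
Bit 7: prefix='0' (no match yet)
Bit 8: prefix='01' -> emit 'p', reset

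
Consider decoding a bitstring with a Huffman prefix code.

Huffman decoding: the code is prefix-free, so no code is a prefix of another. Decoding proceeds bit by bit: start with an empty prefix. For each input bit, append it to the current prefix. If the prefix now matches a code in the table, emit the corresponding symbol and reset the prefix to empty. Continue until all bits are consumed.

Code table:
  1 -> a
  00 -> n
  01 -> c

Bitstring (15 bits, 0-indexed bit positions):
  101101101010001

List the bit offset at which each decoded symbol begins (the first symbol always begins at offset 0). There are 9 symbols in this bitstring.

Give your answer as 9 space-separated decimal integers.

Bit 0: prefix='1' -> emit 'a', reset
Bit 1: prefix='0' (no match yet)
Bit 2: prefix='01' -> emit 'c', reset
Bit 3: prefix='1' -> emit 'a', reset
Bit 4: prefix='0' (no match yet)
Bit 5: prefix='01' -> emit 'c', reset
Bit 6: prefix='1' -> emit 'a', reset
Bit 7: prefix='0' (no match yet)
Bit 8: prefix='01' -> emit 'c', reset
Bit 9: prefix='0' (no match yet)
Bit 10: prefix='01' -> emit 'c', reset
Bit 11: prefix='0' (no match yet)
Bit 12: prefix='00' -> emit 'n', reset
Bit 13: prefix='0' (no match yet)
Bit 14: prefix='01' -> emit 'c', reset

Answer: 0 1 3 4 6 7 9 11 13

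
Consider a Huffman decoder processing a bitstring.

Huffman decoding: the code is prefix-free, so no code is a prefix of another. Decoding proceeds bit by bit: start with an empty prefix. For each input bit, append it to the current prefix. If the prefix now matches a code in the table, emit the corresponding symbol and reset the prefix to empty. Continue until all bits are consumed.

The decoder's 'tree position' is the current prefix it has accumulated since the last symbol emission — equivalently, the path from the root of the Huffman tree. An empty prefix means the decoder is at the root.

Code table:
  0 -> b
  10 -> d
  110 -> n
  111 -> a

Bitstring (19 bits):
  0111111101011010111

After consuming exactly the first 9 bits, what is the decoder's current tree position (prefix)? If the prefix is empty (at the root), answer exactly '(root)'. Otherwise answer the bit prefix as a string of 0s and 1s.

Answer: (root)

Derivation:
Bit 0: prefix='0' -> emit 'b', reset
Bit 1: prefix='1' (no match yet)
Bit 2: prefix='11' (no match yet)
Bit 3: prefix='111' -> emit 'a', reset
Bit 4: prefix='1' (no match yet)
Bit 5: prefix='11' (no match yet)
Bit 6: prefix='111' -> emit 'a', reset
Bit 7: prefix='1' (no match yet)
Bit 8: prefix='10' -> emit 'd', reset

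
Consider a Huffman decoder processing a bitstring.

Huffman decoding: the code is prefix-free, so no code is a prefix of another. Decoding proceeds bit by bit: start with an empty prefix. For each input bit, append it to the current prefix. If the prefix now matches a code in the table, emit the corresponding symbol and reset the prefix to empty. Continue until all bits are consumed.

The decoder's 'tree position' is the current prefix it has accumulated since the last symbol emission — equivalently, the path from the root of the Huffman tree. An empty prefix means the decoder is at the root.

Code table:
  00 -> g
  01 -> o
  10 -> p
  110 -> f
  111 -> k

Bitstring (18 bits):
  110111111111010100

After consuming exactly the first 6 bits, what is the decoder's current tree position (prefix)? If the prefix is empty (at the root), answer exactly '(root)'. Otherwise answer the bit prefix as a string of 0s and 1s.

Bit 0: prefix='1' (no match yet)
Bit 1: prefix='11' (no match yet)
Bit 2: prefix='110' -> emit 'f', reset
Bit 3: prefix='1' (no match yet)
Bit 4: prefix='11' (no match yet)
Bit 5: prefix='111' -> emit 'k', reset

Answer: (root)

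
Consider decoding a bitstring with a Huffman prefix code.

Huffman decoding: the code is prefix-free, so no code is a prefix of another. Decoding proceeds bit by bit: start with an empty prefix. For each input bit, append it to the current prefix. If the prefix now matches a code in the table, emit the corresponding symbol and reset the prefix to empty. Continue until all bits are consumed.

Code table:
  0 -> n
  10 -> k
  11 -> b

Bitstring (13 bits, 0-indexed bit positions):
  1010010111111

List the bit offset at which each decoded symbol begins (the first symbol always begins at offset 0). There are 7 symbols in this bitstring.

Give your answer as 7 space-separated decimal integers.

Bit 0: prefix='1' (no match yet)
Bit 1: prefix='10' -> emit 'k', reset
Bit 2: prefix='1' (no match yet)
Bit 3: prefix='10' -> emit 'k', reset
Bit 4: prefix='0' -> emit 'n', reset
Bit 5: prefix='1' (no match yet)
Bit 6: prefix='10' -> emit 'k', reset
Bit 7: prefix='1' (no match yet)
Bit 8: prefix='11' -> emit 'b', reset
Bit 9: prefix='1' (no match yet)
Bit 10: prefix='11' -> emit 'b', reset
Bit 11: prefix='1' (no match yet)
Bit 12: prefix='11' -> emit 'b', reset

Answer: 0 2 4 5 7 9 11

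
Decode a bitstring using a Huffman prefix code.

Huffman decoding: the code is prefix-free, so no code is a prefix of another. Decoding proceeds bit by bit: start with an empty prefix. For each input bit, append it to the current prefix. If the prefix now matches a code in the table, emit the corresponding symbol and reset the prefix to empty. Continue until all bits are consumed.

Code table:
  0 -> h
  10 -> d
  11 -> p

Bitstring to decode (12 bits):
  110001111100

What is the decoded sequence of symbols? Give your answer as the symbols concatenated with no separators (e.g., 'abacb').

Bit 0: prefix='1' (no match yet)
Bit 1: prefix='11' -> emit 'p', reset
Bit 2: prefix='0' -> emit 'h', reset
Bit 3: prefix='0' -> emit 'h', reset
Bit 4: prefix='0' -> emit 'h', reset
Bit 5: prefix='1' (no match yet)
Bit 6: prefix='11' -> emit 'p', reset
Bit 7: prefix='1' (no match yet)
Bit 8: prefix='11' -> emit 'p', reset
Bit 9: prefix='1' (no match yet)
Bit 10: prefix='10' -> emit 'd', reset
Bit 11: prefix='0' -> emit 'h', reset

Answer: phhhppdh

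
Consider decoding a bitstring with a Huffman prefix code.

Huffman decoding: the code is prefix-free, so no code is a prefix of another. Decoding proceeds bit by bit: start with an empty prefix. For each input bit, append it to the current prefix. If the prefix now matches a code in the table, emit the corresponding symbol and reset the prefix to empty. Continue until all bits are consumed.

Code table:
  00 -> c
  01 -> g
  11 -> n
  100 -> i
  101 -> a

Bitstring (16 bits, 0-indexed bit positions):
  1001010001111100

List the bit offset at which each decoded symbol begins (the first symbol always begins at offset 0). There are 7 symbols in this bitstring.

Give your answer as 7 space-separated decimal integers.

Bit 0: prefix='1' (no match yet)
Bit 1: prefix='10' (no match yet)
Bit 2: prefix='100' -> emit 'i', reset
Bit 3: prefix='1' (no match yet)
Bit 4: prefix='10' (no match yet)
Bit 5: prefix='101' -> emit 'a', reset
Bit 6: prefix='0' (no match yet)
Bit 7: prefix='00' -> emit 'c', reset
Bit 8: prefix='0' (no match yet)
Bit 9: prefix='01' -> emit 'g', reset
Bit 10: prefix='1' (no match yet)
Bit 11: prefix='11' -> emit 'n', reset
Bit 12: prefix='1' (no match yet)
Bit 13: prefix='11' -> emit 'n', reset
Bit 14: prefix='0' (no match yet)
Bit 15: prefix='00' -> emit 'c', reset

Answer: 0 3 6 8 10 12 14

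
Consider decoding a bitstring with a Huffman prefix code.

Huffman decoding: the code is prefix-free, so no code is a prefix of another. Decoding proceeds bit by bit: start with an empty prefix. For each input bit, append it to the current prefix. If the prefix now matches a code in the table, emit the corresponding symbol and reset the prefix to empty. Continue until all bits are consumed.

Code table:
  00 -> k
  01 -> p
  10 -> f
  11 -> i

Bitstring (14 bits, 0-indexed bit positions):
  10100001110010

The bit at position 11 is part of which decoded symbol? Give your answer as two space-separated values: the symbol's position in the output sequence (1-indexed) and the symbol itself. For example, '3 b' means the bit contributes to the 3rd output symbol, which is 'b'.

Bit 0: prefix='1' (no match yet)
Bit 1: prefix='10' -> emit 'f', reset
Bit 2: prefix='1' (no match yet)
Bit 3: prefix='10' -> emit 'f', reset
Bit 4: prefix='0' (no match yet)
Bit 5: prefix='00' -> emit 'k', reset
Bit 6: prefix='0' (no match yet)
Bit 7: prefix='01' -> emit 'p', reset
Bit 8: prefix='1' (no match yet)
Bit 9: prefix='11' -> emit 'i', reset
Bit 10: prefix='0' (no match yet)
Bit 11: prefix='00' -> emit 'k', reset
Bit 12: prefix='1' (no match yet)
Bit 13: prefix='10' -> emit 'f', reset

Answer: 6 k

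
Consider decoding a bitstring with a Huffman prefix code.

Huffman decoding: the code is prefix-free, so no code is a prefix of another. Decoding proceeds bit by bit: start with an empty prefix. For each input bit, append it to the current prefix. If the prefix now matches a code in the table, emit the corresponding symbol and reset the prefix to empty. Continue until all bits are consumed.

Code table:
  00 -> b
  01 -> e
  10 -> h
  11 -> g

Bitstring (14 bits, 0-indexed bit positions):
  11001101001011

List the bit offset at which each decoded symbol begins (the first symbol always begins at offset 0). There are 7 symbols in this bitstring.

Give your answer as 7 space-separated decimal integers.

Bit 0: prefix='1' (no match yet)
Bit 1: prefix='11' -> emit 'g', reset
Bit 2: prefix='0' (no match yet)
Bit 3: prefix='00' -> emit 'b', reset
Bit 4: prefix='1' (no match yet)
Bit 5: prefix='11' -> emit 'g', reset
Bit 6: prefix='0' (no match yet)
Bit 7: prefix='01' -> emit 'e', reset
Bit 8: prefix='0' (no match yet)
Bit 9: prefix='00' -> emit 'b', reset
Bit 10: prefix='1' (no match yet)
Bit 11: prefix='10' -> emit 'h', reset
Bit 12: prefix='1' (no match yet)
Bit 13: prefix='11' -> emit 'g', reset

Answer: 0 2 4 6 8 10 12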